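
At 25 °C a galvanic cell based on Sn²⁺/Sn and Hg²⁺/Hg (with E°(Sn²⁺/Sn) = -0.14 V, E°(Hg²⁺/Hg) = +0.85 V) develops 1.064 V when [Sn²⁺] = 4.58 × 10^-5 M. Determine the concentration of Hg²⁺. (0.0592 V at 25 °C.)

From the Nernst equation, log Q = n(E° − E)/0.0592 = 2(0.99 − 1.064)/0.0592 = -2.500, so Q = 0.00316.
With Q = [Sn²⁺]/[Hg²⁺] and the known concentrations, [Hg²⁺] in the denominator gives [Hg²⁺] = 0.014 M.

0.014 M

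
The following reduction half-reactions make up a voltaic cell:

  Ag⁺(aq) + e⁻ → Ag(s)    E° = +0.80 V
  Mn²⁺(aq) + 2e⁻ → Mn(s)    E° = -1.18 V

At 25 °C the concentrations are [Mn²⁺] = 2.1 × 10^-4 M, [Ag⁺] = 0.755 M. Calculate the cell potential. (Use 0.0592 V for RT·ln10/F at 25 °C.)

The Ag⁺/Ag couple has the higher reduction potential and acts as the cathode, so E°_cell = +0.80 − (-1.18) = 1.98 V.
Balancing electrons gives n = 2; the reaction quotient is Q = [Mn²⁺]/[Ag⁺]^2 = 3.68 × 10^-4.
At 25 °C, E = E° − (0.0592/n) log Q = 1.98 − (0.0592/2)(-3.434) = 1.980 + 0.102 = 2.082 V.

2.08 V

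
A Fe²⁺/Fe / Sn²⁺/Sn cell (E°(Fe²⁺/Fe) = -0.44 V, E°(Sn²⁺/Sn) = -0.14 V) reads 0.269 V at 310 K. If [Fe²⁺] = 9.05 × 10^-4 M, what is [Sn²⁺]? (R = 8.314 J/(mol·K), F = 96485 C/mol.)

From the Nernst equation, ln Q = nF(E° − E)/RT = 2×96485×(0.30 − 0.269)/(8.314×310) = 2.321, so Q = 10.2.
With Q = [Fe²⁺]/[Sn²⁺] and the known concentrations, [Sn²⁺] in the denominator gives [Sn²⁺] = 8.9 × 10^-5 M.

8.9 × 10^-5 M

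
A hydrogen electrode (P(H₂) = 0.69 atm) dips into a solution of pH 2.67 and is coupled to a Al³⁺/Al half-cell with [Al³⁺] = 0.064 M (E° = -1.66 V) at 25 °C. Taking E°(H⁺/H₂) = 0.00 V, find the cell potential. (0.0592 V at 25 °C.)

The hydrogen couple is the cathode, so E°_cell = 1.66 V; n = 6.
[H⁺] = 10^(−2.67) = 0.0021 M, and Q = [Al³⁺]^2·P(H₂)^3 / [H⁺]^6 = 1.41 × 10^13.
E = E° − (0.0592/6) log Q = 1.66 − (0.0592/6)(13.149) = 1.530 V.

1.53 V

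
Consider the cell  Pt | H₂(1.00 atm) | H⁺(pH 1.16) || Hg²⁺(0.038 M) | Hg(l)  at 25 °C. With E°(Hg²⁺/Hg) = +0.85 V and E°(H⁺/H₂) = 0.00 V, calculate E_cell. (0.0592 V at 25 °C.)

The Hg²⁺/Hg couple is the cathode, so E°_cell = 0.85 V; n = 2.
[H⁺] = 10^(−1.16) = 0.069 M, and Q = [H⁺]^2 / ([Hg²⁺]·P(H₂)) = 0.126.
E = E° − (0.0592/2) log Q = 0.85 − (0.0592/2)(-0.900) = 0.877 V.

0.88 V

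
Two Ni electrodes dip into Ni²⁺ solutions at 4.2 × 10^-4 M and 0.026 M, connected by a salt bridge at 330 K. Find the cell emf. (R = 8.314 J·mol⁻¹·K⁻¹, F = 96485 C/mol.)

Both half-cells are Ni²⁺/Ni, so E°_cell = 0. The concentrated side is the cathode; the cell reaction moves Ni²⁺ from high to low concentration with n = 2.
Q = [Ni²⁺]_dilute/[Ni²⁺]_conc = 4.2 × 10^-4/0.026 = 0.0162.
E = 0 − (RT/nF) ln Q = −((8.314×330)/(2×96485))(-4.126) = 0.0587 V.

0.059 V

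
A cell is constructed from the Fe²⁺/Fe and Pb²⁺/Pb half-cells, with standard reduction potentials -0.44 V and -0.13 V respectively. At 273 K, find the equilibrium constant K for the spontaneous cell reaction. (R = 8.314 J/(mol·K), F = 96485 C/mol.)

2.8 × 10^11

E°_cell = -0.13 − (-0.44) = 0.31 V, with n = 2 electrons transferred.
At equilibrium E = 0, so the Nernst equation gives ln K = nFE°/RT = (2)(96485)(0.31)/((8.314)(273)) = 26.36.
K = e^26.36 = 2.8 × 10^11.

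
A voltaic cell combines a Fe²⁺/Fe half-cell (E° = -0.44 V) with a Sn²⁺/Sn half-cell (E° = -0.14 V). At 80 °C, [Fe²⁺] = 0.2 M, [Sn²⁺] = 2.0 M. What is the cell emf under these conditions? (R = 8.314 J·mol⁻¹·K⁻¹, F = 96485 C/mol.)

The Sn²⁺/Sn couple has the higher reduction potential and acts as the cathode, so E°_cell = -0.14 − (-0.44) = 0.30 V.
Balancing electrons gives n = 2; the reaction quotient is Q = [Fe²⁺]/[Sn²⁺] = 0.100.
E = E° − (RT/nF) ln Q = 0.30 − (8.314×353)/(2×96485) × (-2.303) = 0.300 + 0.035 = 0.335 V.

0.335 V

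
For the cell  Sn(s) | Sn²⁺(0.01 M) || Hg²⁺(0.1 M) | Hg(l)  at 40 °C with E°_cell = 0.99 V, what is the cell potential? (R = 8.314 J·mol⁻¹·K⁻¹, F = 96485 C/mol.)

Balancing electrons gives n = 2; the reaction quotient is Q = [Sn²⁺]/[Hg²⁺] = 0.100.
E = E° − (RT/nF) ln Q = 0.99 − (8.314×313)/(2×96485) × (-2.303) = 0.990 + 0.031 = 1.021 V.

1.02 V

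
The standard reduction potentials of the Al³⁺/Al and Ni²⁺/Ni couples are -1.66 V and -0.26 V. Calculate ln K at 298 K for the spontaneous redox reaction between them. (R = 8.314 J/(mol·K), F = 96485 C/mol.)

E°_cell = -0.26 − (-1.66) = 1.40 V, with n = 6 electrons transferred.
At equilibrium E = 0, so the Nernst equation gives ln K = nFE°/RT = (6)(96485)(1.40)/((8.314)(298)) = 327.12.

ln K = 327.1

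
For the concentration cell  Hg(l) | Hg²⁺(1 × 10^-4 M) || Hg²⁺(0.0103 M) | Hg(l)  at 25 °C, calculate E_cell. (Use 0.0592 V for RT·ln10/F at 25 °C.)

Both half-cells are Hg²⁺/Hg, so E°_cell = 0. The concentrated side is the cathode; the cell reaction moves Hg²⁺ from high to low concentration with n = 2.
Q = [Hg²⁺]_dilute/[Hg²⁺]_conc = 1 × 10^-4/0.0103 = 0.00971.
E = 0 − (0.0592/2) log Q = −(0.0592/2)(-2.013) = 0.0596 V.

0.060 V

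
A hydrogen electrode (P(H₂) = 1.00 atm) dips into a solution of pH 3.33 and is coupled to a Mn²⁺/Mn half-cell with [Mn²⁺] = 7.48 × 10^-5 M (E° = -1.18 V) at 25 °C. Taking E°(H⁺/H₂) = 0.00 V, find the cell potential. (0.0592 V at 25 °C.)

The hydrogen couple is the cathode, so E°_cell = 1.18 V; n = 2.
[H⁺] = 10^(−3.33) = 4.7 × 10^-4 M, and Q = [Mn²⁺]·P(H₂) / [H⁺]^2 = 342.
E = E° − (0.0592/2) log Q = 1.18 − (0.0592/2)(2.534) = 1.105 V.

1.10 V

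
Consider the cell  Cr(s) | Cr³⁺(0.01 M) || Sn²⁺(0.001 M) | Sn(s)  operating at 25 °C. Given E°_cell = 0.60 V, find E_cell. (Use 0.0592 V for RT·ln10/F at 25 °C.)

Balancing electrons gives n = 6; the reaction quotient is Q = [Cr³⁺]^2/[Sn²⁺]^3 = 1 × 10^5.
At 25 °C, E = E° − (0.0592/n) log Q = 0.60 − (0.0592/6)(5.000) = 0.600 − 0.049 = 0.551 V.

0.551 V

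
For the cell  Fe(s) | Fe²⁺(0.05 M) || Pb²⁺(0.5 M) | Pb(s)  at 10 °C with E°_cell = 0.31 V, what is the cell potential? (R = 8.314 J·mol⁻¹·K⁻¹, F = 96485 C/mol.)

Balancing electrons gives n = 2; the reaction quotient is Q = [Fe²⁺]/[Pb²⁺] = 0.100.
E = E° − (RT/nF) ln Q = 0.31 − (8.314×283)/(2×96485) × (-2.303) = 0.310 + 0.028 = 0.338 V.

0.338 V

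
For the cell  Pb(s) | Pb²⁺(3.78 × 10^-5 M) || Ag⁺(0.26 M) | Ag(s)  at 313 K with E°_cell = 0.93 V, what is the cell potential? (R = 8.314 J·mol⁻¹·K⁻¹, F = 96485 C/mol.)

Balancing electrons gives n = 2; the reaction quotient is Q = [Pb²⁺]/[Ag⁺]^2 = 5.59 × 10^-4.
E = E° − (RT/nF) ln Q = 0.93 − (8.314×313)/(2×96485) × (-7.489) = 0.930 + 0.101 = 1.031 V.

1.03 V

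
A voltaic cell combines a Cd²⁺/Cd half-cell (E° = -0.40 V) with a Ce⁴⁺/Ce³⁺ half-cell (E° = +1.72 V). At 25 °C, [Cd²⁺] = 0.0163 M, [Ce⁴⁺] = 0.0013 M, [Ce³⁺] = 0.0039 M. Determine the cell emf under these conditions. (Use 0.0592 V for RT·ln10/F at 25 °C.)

The Ce⁴⁺/Ce³⁺ couple has the higher reduction potential and acts as the cathode, so E°_cell = +1.72 − (-0.40) = 2.12 V.
Balancing electrons gives n = 2; the reaction quotient is Q = [Cd²⁺]·[Ce³⁺]^2/[Ce⁴⁺]^2 = 0.147.
At 25 °C, E = E° − (0.0592/n) log Q = 2.12 − (0.0592/2)(-0.834) = 2.120 + 0.025 = 2.145 V.

2.14 V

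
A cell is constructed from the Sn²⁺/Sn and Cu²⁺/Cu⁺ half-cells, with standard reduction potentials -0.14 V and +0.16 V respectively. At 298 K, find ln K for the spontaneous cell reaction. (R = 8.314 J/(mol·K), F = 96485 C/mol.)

E°_cell = +0.16 − (-0.14) = 0.30 V, with n = 2 electrons transferred.
At equilibrium E = 0, so the Nernst equation gives ln K = nFE°/RT = (2)(96485)(0.30)/((8.314)(298)) = 23.37.

ln K = 23.4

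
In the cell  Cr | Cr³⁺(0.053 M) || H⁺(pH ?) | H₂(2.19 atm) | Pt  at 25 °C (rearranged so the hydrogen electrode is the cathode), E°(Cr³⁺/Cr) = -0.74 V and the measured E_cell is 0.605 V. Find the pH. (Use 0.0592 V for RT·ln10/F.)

pH = 2.54

E°_cell = 0.74 V and n = 6.
log Q = n(E° − E)/0.0592 = 6×(0.74 − 0.605)/0.0592 = 13.682.
With Q = [Cr³⁺]^2·P(H₂)^3 / [H⁺]^6, solving for [H⁺] gives log[H⁺] = -2.535, so pH = 2.54.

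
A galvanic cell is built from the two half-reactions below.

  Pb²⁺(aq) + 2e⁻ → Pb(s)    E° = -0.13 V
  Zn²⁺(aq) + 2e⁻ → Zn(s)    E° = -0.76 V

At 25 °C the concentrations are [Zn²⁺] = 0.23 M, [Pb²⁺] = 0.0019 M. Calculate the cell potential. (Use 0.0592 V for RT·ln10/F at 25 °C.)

The Pb²⁺/Pb couple has the higher reduction potential and acts as the cathode, so E°_cell = -0.13 − (-0.76) = 0.63 V.
Balancing electrons gives n = 2; the reaction quotient is Q = [Zn²⁺]/[Pb²⁺] = 121.
At 25 °C, E = E° − (0.0592/n) log Q = 0.63 − (0.0592/2)(2.083) = 0.630 − 0.062 = 0.568 V.

0.568 V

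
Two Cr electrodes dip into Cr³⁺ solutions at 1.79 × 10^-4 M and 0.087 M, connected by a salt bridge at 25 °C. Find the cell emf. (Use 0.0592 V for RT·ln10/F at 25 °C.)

Both half-cells are Cr³⁺/Cr, so E°_cell = 0. The concentrated side is the cathode; the cell reaction moves Cr³⁺ from high to low concentration with n = 3.
Q = [Cr³⁺]_dilute/[Cr³⁺]_conc = 1.79 × 10^-4/0.087 = 0.00206.
E = 0 − (0.0592/3) log Q = −(0.0592/3)(-2.687) = 0.0530 V.

0.053 V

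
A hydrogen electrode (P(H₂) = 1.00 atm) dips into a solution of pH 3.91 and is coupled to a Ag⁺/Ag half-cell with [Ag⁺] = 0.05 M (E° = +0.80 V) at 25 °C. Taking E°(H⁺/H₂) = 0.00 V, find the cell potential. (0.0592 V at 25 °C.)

0.95 V

The Ag⁺/Ag couple is the cathode, so E°_cell = 0.80 V; n = 2.
[H⁺] = 10^(−3.91) = 1.2 × 10^-4 M, and Q = [H⁺]^2 / ([Ag⁺]^2·P(H₂)) = 6.05 × 10^-6.
E = E° − (0.0592/2) log Q = 0.80 − (0.0592/2)(-5.218) = 0.954 V.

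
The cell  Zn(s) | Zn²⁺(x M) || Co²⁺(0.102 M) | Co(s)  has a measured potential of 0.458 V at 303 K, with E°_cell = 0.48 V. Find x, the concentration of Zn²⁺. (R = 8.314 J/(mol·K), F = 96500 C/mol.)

From the Nernst equation, ln Q = nF(E° − E)/RT = 2×96500×(0.48 − 0.458)/(8.314×303) = 1.685, so Q = 5.40.
With Q = [Zn²⁺]/[Co²⁺] and the known concentrations, [Zn²⁺] in the numerator gives [Zn²⁺] = 0.55 M.

0.55 M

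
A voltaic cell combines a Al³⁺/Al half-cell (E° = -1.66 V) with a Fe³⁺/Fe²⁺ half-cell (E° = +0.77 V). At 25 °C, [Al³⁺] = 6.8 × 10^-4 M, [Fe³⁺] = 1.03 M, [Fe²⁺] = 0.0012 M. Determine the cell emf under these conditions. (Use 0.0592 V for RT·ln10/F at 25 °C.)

2.67 V

The Fe³⁺/Fe²⁺ couple has the higher reduction potential and acts as the cathode, so E°_cell = +0.77 − (-1.66) = 2.43 V.
Balancing electrons gives n = 3; the reaction quotient is Q = [Al³⁺]·[Fe²⁺]^3/[Fe³⁺]^3 = 1.08 × 10^-12.
At 25 °C, E = E° − (0.0592/n) log Q = 2.43 − (0.0592/3)(-11.968) = 2.430 + 0.236 = 2.666 V.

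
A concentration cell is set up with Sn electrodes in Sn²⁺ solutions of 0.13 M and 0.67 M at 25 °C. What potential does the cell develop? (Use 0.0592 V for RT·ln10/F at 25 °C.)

Both half-cells are Sn²⁺/Sn, so E°_cell = 0. The concentrated side is the cathode; the cell reaction moves Sn²⁺ from high to low concentration with n = 2.
Q = [Sn²⁺]_dilute/[Sn²⁺]_conc = 0.13/0.67 = 0.194.
E = 0 − (0.0592/2) log Q = −(0.0592/2)(-0.712) = 0.0211 V.

0.021 V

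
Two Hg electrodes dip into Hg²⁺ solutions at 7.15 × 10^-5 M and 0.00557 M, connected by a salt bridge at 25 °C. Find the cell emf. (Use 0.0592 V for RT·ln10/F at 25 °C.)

0.056 V

Both half-cells are Hg²⁺/Hg, so E°_cell = 0. The concentrated side is the cathode; the cell reaction moves Hg²⁺ from high to low concentration with n = 2.
Q = [Hg²⁺]_dilute/[Hg²⁺]_conc = 7.15 × 10^-5/0.00557 = 0.0128.
E = 0 − (0.0592/2) log Q = −(0.0592/2)(-1.892) = 0.0560 V.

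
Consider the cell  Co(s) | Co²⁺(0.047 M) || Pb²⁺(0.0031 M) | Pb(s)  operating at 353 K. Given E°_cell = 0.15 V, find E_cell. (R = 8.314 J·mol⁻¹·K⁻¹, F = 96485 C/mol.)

0.109 V

Balancing electrons gives n = 2; the reaction quotient is Q = [Co²⁺]/[Pb²⁺] = 15.2.
E = E° − (RT/nF) ln Q = 0.15 − (8.314×353)/(2×96485) × (2.719) = 0.150 − 0.041 = 0.109 V.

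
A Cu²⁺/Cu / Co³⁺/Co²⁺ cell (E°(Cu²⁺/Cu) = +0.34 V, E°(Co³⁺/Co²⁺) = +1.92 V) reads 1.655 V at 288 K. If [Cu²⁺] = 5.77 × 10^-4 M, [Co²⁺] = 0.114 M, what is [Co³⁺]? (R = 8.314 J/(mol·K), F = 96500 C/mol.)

0.056 M

From the Nernst equation, ln Q = nF(E° − E)/RT = 2×96500×(1.58 − 1.655)/(8.314×288) = -6.045, so Q = 0.00237.
With Q = [Cu²⁺]·[Co²⁺]^2/[Co³⁺]^2 and the known concentrations, [Co³⁺]^2 in the denominator gives [Co³⁺] = 0.056 M.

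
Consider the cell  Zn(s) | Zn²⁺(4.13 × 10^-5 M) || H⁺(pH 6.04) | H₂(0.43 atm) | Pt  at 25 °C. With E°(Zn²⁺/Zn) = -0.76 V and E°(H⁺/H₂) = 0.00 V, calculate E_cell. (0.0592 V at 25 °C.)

The hydrogen couple is the cathode, so E°_cell = 0.76 V; n = 2.
[H⁺] = 10^(−6.04) = 9.1 × 10^-7 M, and Q = [Zn²⁺]·P(H₂) / [H⁺]^2 = 2.14 × 10^7.
E = E° − (0.0592/2) log Q = 0.76 − (0.0592/2)(7.329) = 0.543 V.

0.54 V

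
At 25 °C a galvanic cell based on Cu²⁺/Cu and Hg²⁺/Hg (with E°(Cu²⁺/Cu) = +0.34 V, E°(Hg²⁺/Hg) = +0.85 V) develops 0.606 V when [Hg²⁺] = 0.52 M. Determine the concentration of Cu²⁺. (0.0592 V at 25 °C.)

From the Nernst equation, log Q = n(E° − E)/0.0592 = 2(0.51 − 0.606)/0.0592 = -3.243, so Q = 5.71 × 10^-4.
With Q = [Cu²⁺]/[Hg²⁺] and the known concentrations, [Cu²⁺] in the numerator gives [Cu²⁺] = 3 × 10^-4 M.

3 × 10^-4 M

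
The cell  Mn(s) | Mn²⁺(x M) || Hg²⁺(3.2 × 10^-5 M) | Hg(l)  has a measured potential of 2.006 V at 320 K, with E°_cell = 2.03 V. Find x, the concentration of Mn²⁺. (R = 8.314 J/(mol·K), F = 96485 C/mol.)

1.8 × 10^-4 M

From the Nernst equation, ln Q = nF(E° − E)/RT = 2×96485×(2.03 − 2.006)/(8.314×320) = 1.741, so Q = 5.70.
With Q = [Mn²⁺]/[Hg²⁺] and the known concentrations, [Mn²⁺] in the numerator gives [Mn²⁺] = 1.8 × 10^-4 M.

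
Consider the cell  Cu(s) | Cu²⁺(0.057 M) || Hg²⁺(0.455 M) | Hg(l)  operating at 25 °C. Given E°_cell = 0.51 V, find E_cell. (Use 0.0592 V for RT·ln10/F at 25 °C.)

Balancing electrons gives n = 2; the reaction quotient is Q = [Cu²⁺]/[Hg²⁺] = 0.125.
At 25 °C, E = E° − (0.0592/n) log Q = 0.51 − (0.0592/2)(-0.902) = 0.510 + 0.027 = 0.537 V.

0.537 V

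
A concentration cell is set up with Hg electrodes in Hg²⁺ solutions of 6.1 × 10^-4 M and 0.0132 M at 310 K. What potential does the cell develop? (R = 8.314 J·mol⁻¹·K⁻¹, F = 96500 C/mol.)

0.041 V

Both half-cells are Hg²⁺/Hg, so E°_cell = 0. The concentrated side is the cathode; the cell reaction moves Hg²⁺ from high to low concentration with n = 2.
Q = [Hg²⁺]_dilute/[Hg²⁺]_conc = 6.1 × 10^-4/0.0132 = 0.0462.
E = 0 − (RT/nF) ln Q = −((8.314×310)/(2×96500))(-3.075) = 0.0411 V.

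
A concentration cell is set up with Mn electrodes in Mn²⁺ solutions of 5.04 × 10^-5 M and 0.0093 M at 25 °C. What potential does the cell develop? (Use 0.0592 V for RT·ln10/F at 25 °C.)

Both half-cells are Mn²⁺/Mn, so E°_cell = 0. The concentrated side is the cathode; the cell reaction moves Mn²⁺ from high to low concentration with n = 2.
Q = [Mn²⁺]_dilute/[Mn²⁺]_conc = 5.04 × 10^-5/0.0093 = 0.00542.
E = 0 − (0.0592/2) log Q = −(0.0592/2)(-2.266) = 0.0671 V.

0.067 V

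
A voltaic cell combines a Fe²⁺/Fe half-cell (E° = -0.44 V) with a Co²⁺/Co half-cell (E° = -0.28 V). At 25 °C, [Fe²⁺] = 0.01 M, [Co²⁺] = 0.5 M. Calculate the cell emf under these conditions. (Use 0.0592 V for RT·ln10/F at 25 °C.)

0.210 V

The Co²⁺/Co couple has the higher reduction potential and acts as the cathode, so E°_cell = -0.28 − (-0.44) = 0.16 V.
Balancing electrons gives n = 2; the reaction quotient is Q = [Fe²⁺]/[Co²⁺] = 0.0200.
At 25 °C, E = E° − (0.0592/n) log Q = 0.16 − (0.0592/2)(-1.699) = 0.160 + 0.050 = 0.210 V.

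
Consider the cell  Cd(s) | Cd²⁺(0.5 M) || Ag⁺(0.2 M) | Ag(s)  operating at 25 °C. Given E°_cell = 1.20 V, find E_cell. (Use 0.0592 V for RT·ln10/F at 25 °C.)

1.17 V

Balancing electrons gives n = 2; the reaction quotient is Q = [Cd²⁺]/[Ag⁺]^2 = 12.5.
At 25 °C, E = E° − (0.0592/n) log Q = 1.20 − (0.0592/2)(1.097) = 1.200 − 0.032 = 1.168 V.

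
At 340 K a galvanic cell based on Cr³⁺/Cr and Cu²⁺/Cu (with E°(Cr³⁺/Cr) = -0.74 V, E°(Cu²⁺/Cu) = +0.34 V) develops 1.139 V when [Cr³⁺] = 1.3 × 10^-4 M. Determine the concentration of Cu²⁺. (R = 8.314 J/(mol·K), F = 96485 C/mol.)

From the Nernst equation, ln Q = nF(E° − E)/RT = 6×96485×(1.08 − 1.139)/(8.314×340) = -12.083, so Q = 5.65 × 10^-6.
With Q = [Cr³⁺]^2/[Cu²⁺]^3 and the known concentrations, [Cu²⁺]^3 in the denominator gives [Cu²⁺] = 0.14 M.

0.14 M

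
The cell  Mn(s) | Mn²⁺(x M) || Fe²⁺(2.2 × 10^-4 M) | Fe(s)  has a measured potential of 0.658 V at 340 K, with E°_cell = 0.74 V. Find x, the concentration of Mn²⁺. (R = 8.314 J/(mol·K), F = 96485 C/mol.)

0.059 M

From the Nernst equation, ln Q = nF(E° − E)/RT = 2×96485×(0.74 − 0.658)/(8.314×340) = 5.598, so Q = 270.
With Q = [Mn²⁺]/[Fe²⁺] and the known concentrations, [Mn²⁺] in the numerator gives [Mn²⁺] = 0.059 M.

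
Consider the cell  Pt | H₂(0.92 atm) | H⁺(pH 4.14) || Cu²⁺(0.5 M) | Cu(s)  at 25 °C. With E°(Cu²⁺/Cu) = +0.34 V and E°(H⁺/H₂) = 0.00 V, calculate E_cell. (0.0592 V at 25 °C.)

0.58 V

The Cu²⁺/Cu couple is the cathode, so E°_cell = 0.34 V; n = 2.
[H⁺] = 10^(−4.14) = 7.2 × 10^-5 M, and Q = [H⁺]^2 / ([Cu²⁺]·P(H₂)) = 1.14 × 10^-8.
E = E° − (0.0592/2) log Q = 0.34 − (0.0592/2)(-7.943) = 0.575 V.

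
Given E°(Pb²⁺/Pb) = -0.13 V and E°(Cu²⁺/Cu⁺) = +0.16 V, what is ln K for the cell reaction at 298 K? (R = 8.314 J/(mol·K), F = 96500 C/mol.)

E°_cell = +0.16 − (-0.13) = 0.29 V, with n = 2 electrons transferred.
At equilibrium E = 0, so the Nernst equation gives ln K = nFE°/RT = (2)(96500)(0.29)/((8.314)(298)) = 22.59.

ln K = 22.6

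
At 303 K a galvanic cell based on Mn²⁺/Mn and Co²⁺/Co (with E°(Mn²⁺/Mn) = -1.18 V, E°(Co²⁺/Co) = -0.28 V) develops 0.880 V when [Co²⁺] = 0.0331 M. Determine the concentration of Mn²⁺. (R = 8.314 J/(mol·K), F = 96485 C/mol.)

0.15 M

From the Nernst equation, ln Q = nF(E° − E)/RT = 2×96485×(0.90 − 0.880)/(8.314×303) = 1.532, so Q = 4.63.
With Q = [Mn²⁺]/[Co²⁺] and the known concentrations, [Mn²⁺] in the numerator gives [Mn²⁺] = 0.15 M.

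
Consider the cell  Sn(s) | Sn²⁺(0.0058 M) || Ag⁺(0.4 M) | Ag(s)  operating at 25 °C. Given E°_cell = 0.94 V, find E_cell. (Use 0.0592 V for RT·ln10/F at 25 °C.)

0.983 V

Balancing electrons gives n = 2; the reaction quotient is Q = [Sn²⁺]/[Ag⁺]^2 = 0.0362.
At 25 °C, E = E° − (0.0592/n) log Q = 0.94 − (0.0592/2)(-1.441) = 0.940 + 0.043 = 0.983 V.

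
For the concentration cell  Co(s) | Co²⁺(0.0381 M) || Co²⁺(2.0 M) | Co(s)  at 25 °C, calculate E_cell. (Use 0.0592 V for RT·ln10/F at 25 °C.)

0.051 V

Both half-cells are Co²⁺/Co, so E°_cell = 0. The concentrated side is the cathode; the cell reaction moves Co²⁺ from high to low concentration with n = 2.
Q = [Co²⁺]_dilute/[Co²⁺]_conc = 0.0381/2.0 = 0.0191.
E = 0 − (0.0592/2) log Q = −(0.0592/2)(-1.720) = 0.0509 V.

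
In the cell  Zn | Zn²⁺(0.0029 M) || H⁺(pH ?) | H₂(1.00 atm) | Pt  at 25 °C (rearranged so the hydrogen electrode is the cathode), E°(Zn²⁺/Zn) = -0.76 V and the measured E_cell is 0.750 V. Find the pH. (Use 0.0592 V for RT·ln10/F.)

pH = 1.44

E°_cell = 0.76 V and n = 2.
log Q = n(E° − E)/0.0592 = 2×(0.76 − 0.750)/0.0592 = 0.338.
With Q = [Zn²⁺]·P(H₂) / [H⁺]^2, solving for [H⁺] gives log[H⁺] = -1.438, so pH = 1.44.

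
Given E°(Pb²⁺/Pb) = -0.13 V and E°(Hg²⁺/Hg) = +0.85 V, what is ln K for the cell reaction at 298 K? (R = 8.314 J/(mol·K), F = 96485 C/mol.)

E°_cell = +0.85 − (-0.13) = 0.98 V, with n = 2 electrons transferred.
At equilibrium E = 0, so the Nernst equation gives ln K = nFE°/RT = (2)(96485)(0.98)/((8.314)(298)) = 76.33.

ln K = 76.3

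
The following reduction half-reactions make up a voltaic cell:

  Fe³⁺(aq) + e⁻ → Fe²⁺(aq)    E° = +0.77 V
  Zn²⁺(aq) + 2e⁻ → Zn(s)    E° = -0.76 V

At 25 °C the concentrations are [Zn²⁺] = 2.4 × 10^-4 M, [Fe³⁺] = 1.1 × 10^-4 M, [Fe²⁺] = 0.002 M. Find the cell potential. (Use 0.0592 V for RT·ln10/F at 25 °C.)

1.56 V

The Fe³⁺/Fe²⁺ couple has the higher reduction potential and acts as the cathode, so E°_cell = +0.77 − (-0.76) = 1.53 V.
Balancing electrons gives n = 2; the reaction quotient is Q = [Zn²⁺]·[Fe²⁺]^2/[Fe³⁺]^2 = 0.0793.
At 25 °C, E = E° − (0.0592/n) log Q = 1.53 − (0.0592/2)(-1.101) = 1.530 + 0.033 = 1.563 V.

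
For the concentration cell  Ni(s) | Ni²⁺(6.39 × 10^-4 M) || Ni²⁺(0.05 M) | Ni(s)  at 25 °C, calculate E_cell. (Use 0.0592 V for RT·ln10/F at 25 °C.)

0.056 V

Both half-cells are Ni²⁺/Ni, so E°_cell = 0. The concentrated side is the cathode; the cell reaction moves Ni²⁺ from high to low concentration with n = 2.
Q = [Ni²⁺]_dilute/[Ni²⁺]_conc = 6.39 × 10^-4/0.05 = 0.0128.
E = 0 − (0.0592/2) log Q = −(0.0592/2)(-1.893) = 0.0560 V.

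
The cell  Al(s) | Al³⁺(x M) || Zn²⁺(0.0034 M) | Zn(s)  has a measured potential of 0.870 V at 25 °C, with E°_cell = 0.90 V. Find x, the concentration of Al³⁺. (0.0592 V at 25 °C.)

0.0066 M

From the Nernst equation, log Q = n(E° − E)/0.0592 = 6(0.90 − 0.870)/0.0592 = 3.041, so Q = 1100.
With Q = [Al³⁺]^2/[Zn²⁺]^3 and the known concentrations, [Al³⁺]^2 in the numerator gives [Al³⁺] = 0.0066 M.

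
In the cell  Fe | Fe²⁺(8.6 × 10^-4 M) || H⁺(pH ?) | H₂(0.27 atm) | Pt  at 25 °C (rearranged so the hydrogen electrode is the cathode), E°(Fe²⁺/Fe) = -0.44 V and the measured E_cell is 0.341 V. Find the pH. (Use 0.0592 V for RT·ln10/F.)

pH = 3.49

E°_cell = 0.44 V and n = 2.
log Q = n(E° − E)/0.0592 = 2×(0.44 − 0.341)/0.0592 = 3.345.
With Q = [Fe²⁺]·P(H₂) / [H⁺]^2, solving for [H⁺] gives log[H⁺] = -3.489, so pH = 3.49.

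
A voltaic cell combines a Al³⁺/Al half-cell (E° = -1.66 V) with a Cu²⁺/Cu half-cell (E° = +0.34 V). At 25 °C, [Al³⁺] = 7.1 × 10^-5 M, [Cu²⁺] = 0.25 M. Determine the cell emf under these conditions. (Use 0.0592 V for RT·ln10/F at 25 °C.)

The Cu²⁺/Cu couple has the higher reduction potential and acts as the cathode, so E°_cell = +0.34 − (-1.66) = 2.00 V.
Balancing electrons gives n = 6; the reaction quotient is Q = [Al³⁺]^2/[Cu²⁺]^3 = 3.23 × 10^-7.
At 25 °C, E = E° − (0.0592/n) log Q = 2.00 − (0.0592/6)(-6.491) = 2.000 + 0.064 = 2.064 V.

2.06 V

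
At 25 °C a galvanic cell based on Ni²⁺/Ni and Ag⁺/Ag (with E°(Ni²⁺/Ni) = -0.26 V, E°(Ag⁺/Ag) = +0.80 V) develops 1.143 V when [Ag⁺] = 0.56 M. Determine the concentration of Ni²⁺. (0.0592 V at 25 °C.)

4.9 × 10^-4 M

From the Nernst equation, log Q = n(E° − E)/0.0592 = 2(1.06 − 1.143)/0.0592 = -2.804, so Q = 0.00157.
With Q = [Ni²⁺]/[Ag⁺]^2 and the known concentrations, [Ni²⁺] in the numerator gives [Ni²⁺] = 4.9 × 10^-4 M.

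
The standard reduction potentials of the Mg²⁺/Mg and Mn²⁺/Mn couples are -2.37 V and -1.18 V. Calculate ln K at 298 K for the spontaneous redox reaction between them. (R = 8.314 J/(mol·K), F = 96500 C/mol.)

ln K = 92.7

E°_cell = -1.18 − (-2.37) = 1.19 V, with n = 2 electrons transferred.
At equilibrium E = 0, so the Nernst equation gives ln K = nFE°/RT = (2)(96500)(1.19)/((8.314)(298)) = 92.70.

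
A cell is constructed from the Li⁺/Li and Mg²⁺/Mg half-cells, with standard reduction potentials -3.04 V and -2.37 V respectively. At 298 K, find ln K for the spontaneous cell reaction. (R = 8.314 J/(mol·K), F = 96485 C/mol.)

E°_cell = -2.37 − (-3.04) = 0.67 V, with n = 2 electrons transferred.
At equilibrium E = 0, so the Nernst equation gives ln K = nFE°/RT = (2)(96485)(0.67)/((8.314)(298)) = 52.18.

ln K = 52.2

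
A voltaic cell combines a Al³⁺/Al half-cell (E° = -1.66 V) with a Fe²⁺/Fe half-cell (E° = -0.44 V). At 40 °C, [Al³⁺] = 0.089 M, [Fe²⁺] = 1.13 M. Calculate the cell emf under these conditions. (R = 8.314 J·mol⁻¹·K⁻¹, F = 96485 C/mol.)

The Fe²⁺/Fe couple has the higher reduction potential and acts as the cathode, so E°_cell = -0.44 − (-1.66) = 1.22 V.
Balancing electrons gives n = 6; the reaction quotient is Q = [Al³⁺]^2/[Fe²⁺]^3 = 0.00549.
E = E° − (RT/nF) ln Q = 1.22 − (8.314×313)/(6×96485) × (-5.205) = 1.220 + 0.023 = 1.243 V.

1.24 V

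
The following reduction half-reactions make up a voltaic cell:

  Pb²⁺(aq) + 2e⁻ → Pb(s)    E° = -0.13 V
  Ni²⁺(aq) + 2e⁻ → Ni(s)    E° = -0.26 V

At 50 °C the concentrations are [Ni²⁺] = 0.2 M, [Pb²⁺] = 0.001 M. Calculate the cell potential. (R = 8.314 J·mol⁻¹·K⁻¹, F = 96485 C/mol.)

The Pb²⁺/Pb couple has the higher reduction potential and acts as the cathode, so E°_cell = -0.13 − (-0.26) = 0.13 V.
Balancing electrons gives n = 2; the reaction quotient is Q = [Ni²⁺]/[Pb²⁺] = 200.
E = E° − (RT/nF) ln Q = 0.13 − (8.314×323)/(2×96485) × (5.298) = 0.130 − 0.074 = 0.056 V.

0.056 V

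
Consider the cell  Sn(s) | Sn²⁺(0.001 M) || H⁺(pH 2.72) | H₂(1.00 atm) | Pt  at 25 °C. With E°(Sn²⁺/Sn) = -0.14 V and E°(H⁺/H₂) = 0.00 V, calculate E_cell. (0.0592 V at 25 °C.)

The hydrogen couple is the cathode, so E°_cell = 0.14 V; n = 2.
[H⁺] = 10^(−2.72) = 0.0019 M, and Q = [Sn²⁺]·P(H₂) / [H⁺]^2 = 275.
E = E° − (0.0592/2) log Q = 0.14 − (0.0592/2)(2.440) = 0.068 V.

0.068 V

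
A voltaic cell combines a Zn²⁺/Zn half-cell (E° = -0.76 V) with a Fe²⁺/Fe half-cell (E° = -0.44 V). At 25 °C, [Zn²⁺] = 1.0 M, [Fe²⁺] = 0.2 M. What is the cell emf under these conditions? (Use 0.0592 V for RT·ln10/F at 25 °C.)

The Fe²⁺/Fe couple has the higher reduction potential and acts as the cathode, so E°_cell = -0.44 − (-0.76) = 0.32 V.
Balancing electrons gives n = 2; the reaction quotient is Q = [Zn²⁺]/[Fe²⁺] = 5.00.
At 25 °C, E = E° − (0.0592/n) log Q = 0.32 − (0.0592/2)(0.699) = 0.320 − 0.021 = 0.299 V.

0.299 V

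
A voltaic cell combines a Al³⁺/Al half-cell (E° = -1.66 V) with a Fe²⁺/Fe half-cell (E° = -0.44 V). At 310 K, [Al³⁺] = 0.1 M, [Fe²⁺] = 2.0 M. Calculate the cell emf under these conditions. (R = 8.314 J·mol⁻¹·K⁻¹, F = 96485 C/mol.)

The Fe²⁺/Fe couple has the higher reduction potential and acts as the cathode, so E°_cell = -0.44 − (-1.66) = 1.22 V.
Balancing electrons gives n = 6; the reaction quotient is Q = [Al³⁺]^2/[Fe²⁺]^3 = 0.00125.
E = E° − (RT/nF) ln Q = 1.22 − (8.314×310)/(6×96485) × (-6.685) = 1.220 + 0.030 = 1.250 V.

1.25 V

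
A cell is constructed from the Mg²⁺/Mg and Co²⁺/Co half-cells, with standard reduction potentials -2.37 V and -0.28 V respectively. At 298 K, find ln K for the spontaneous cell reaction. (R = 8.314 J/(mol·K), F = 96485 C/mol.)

E°_cell = -0.28 − (-2.37) = 2.09 V, with n = 2 electrons transferred.
At equilibrium E = 0, so the Nernst equation gives ln K = nFE°/RT = (2)(96485)(2.09)/((8.314)(298)) = 162.78.

ln K = 162.8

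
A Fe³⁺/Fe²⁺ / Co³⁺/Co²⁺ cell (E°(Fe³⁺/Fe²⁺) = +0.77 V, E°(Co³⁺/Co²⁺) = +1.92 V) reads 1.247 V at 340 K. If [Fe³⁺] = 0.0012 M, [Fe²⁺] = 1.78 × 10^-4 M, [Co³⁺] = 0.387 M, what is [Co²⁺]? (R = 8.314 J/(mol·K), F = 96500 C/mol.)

0.0021 M

From the Nernst equation, ln Q = nF(E° − E)/RT = 1×96500×(1.15 − 1.247)/(8.314×340) = -3.311, so Q = 0.0365.
With Q = [Fe³⁺]·[Co²⁺]/([Fe²⁺]·[Co³⁺]) and the known concentrations, [Co²⁺] in the numerator gives [Co²⁺] = 0.0021 M.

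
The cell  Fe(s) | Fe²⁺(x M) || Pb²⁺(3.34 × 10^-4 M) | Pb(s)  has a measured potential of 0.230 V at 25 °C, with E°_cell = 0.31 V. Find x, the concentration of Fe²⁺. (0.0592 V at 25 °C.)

0.17 M

From the Nernst equation, log Q = n(E° − E)/0.0592 = 2(0.31 − 0.230)/0.0592 = 2.703, so Q = 504.
With Q = [Fe²⁺]/[Pb²⁺] and the known concentrations, [Fe²⁺] in the numerator gives [Fe²⁺] = 0.17 M.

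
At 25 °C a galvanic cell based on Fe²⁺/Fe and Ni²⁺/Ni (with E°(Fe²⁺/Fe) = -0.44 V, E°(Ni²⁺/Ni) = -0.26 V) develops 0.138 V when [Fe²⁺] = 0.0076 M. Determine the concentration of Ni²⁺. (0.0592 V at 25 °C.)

From the Nernst equation, log Q = n(E° − E)/0.0592 = 2(0.18 − 0.138)/0.0592 = 1.419, so Q = 26.2.
With Q = [Fe²⁺]/[Ni²⁺] and the known concentrations, [Ni²⁺] in the denominator gives [Ni²⁺] = 2.9 × 10^-4 M.

2.9 × 10^-4 M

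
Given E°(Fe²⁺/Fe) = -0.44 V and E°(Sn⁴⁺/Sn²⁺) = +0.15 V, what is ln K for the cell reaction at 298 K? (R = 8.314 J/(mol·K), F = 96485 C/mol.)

ln K = 46.0

E°_cell = +0.15 − (-0.44) = 0.59 V, with n = 2 electrons transferred.
At equilibrium E = 0, so the Nernst equation gives ln K = nFE°/RT = (2)(96485)(0.59)/((8.314)(298)) = 45.95.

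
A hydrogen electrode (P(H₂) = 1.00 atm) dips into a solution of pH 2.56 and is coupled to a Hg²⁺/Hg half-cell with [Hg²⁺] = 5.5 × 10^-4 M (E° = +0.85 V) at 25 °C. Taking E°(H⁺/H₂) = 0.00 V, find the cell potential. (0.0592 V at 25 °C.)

0.91 V

The Hg²⁺/Hg couple is the cathode, so E°_cell = 0.85 V; n = 2.
[H⁺] = 10^(−2.56) = 0.0028 M, and Q = [H⁺]^2 / ([Hg²⁺]·P(H₂)) = 0.0138.
E = E° − (0.0592/2) log Q = 0.85 − (0.0592/2)(-1.860) = 0.905 V.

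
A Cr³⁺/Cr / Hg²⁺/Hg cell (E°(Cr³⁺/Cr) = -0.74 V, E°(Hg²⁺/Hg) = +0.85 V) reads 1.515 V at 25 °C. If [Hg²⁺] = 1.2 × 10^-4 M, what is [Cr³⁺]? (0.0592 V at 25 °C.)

From the Nernst equation, log Q = n(E° − E)/0.0592 = 6(1.59 − 1.515)/0.0592 = 7.601, so Q = 3.99 × 10^7.
With Q = [Cr³⁺]^2/[Hg²⁺]^3 and the known concentrations, [Cr³⁺]^2 in the numerator gives [Cr³⁺] = 0.0083 M.

0.0083 M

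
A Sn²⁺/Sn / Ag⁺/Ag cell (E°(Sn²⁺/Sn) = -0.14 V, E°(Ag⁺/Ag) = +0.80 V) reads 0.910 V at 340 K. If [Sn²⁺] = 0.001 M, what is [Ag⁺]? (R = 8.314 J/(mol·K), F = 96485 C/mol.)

From the Nernst equation, ln Q = nF(E° − E)/RT = 2×96485×(0.94 − 0.910)/(8.314×340) = 2.048, so Q = 7.75.
With Q = [Sn²⁺]/[Ag⁺]^2 and the known concentrations, [Ag⁺]^2 in the denominator gives [Ag⁺] = 0.011 M.

0.011 M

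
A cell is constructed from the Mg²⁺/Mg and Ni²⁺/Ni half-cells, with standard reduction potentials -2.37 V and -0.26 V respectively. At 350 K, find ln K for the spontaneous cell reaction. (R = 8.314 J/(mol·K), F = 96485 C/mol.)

E°_cell = -0.26 − (-2.37) = 2.11 V, with n = 2 electrons transferred.
At equilibrium E = 0, so the Nernst equation gives ln K = nFE°/RT = (2)(96485)(2.11)/((8.314)(350)) = 139.92.

ln K = 139.9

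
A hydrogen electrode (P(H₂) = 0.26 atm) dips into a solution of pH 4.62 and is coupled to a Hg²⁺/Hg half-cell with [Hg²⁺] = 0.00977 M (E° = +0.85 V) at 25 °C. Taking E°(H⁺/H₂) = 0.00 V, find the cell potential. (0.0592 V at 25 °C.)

1.05 V

The Hg²⁺/Hg couple is the cathode, so E°_cell = 0.85 V; n = 2.
[H⁺] = 10^(−4.62) = 2.4 × 10^-5 M, and Q = [H⁺]^2 / ([Hg²⁺]·P(H₂)) = 2.27 × 10^-7.
E = E° − (0.0592/2) log Q = 0.85 − (0.0592/2)(-6.645) = 1.047 V.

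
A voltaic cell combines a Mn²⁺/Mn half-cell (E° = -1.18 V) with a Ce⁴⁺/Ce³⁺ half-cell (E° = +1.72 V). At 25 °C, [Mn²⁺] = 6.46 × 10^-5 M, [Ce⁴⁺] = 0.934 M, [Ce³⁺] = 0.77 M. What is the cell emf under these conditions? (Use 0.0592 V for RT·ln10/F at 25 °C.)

The Ce⁴⁺/Ce³⁺ couple has the higher reduction potential and acts as the cathode, so E°_cell = +1.72 − (-1.18) = 2.90 V.
Balancing electrons gives n = 2; the reaction quotient is Q = [Mn²⁺]·[Ce³⁺]^2/[Ce⁴⁺]^2 = 4.39 × 10^-5.
At 25 °C, E = E° − (0.0592/n) log Q = 2.90 − (0.0592/2)(-4.357) = 2.900 + 0.129 = 3.029 V.

3.03 V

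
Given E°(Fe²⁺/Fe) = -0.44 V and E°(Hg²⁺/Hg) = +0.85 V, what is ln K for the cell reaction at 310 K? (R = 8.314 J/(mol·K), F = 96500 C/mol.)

ln K = 96.6

E°_cell = +0.85 − (-0.44) = 1.29 V, with n = 2 electrons transferred.
At equilibrium E = 0, so the Nernst equation gives ln K = nFE°/RT = (2)(96500)(1.29)/((8.314)(310)) = 96.60.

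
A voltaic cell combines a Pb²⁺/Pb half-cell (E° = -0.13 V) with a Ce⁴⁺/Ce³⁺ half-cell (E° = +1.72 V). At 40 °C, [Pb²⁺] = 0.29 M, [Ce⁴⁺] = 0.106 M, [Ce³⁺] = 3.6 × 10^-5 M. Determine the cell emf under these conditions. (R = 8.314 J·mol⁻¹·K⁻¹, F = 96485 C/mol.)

The Ce⁴⁺/Ce³⁺ couple has the higher reduction potential and acts as the cathode, so E°_cell = +1.72 − (-0.13) = 1.85 V.
Balancing electrons gives n = 2; the reaction quotient is Q = [Pb²⁺]·[Ce³⁺]^2/[Ce⁴⁺]^2 = 3.34 × 10^-8.
E = E° − (RT/nF) ln Q = 1.85 − (8.314×313)/(2×96485) × (-17.213) = 1.850 + 0.232 = 2.082 V.

2.08 V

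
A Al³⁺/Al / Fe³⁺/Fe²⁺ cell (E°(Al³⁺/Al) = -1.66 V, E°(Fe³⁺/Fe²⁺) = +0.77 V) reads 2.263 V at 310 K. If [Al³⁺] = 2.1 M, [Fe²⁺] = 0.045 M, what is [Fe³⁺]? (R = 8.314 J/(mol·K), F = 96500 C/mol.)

1.1 × 10^-4 M

From the Nernst equation, ln Q = nF(E° − E)/RT = 3×96500×(2.43 − 2.263)/(8.314×310) = 18.758, so Q = 1.4 × 10^8.
With Q = [Al³⁺]·[Fe²⁺]^3/[Fe³⁺]^3 and the known concentrations, [Fe³⁺]^3 in the denominator gives [Fe³⁺] = 1.1 × 10^-4 M.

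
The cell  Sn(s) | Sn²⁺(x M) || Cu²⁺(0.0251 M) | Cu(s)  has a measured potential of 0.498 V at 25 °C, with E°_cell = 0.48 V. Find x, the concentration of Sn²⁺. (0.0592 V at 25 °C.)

From the Nernst equation, log Q = n(E° − E)/0.0592 = 2(0.48 − 0.498)/0.0592 = -0.608, so Q = 0.247.
With Q = [Sn²⁺]/[Cu²⁺] and the known concentrations, [Sn²⁺] in the numerator gives [Sn²⁺] = 0.0062 M.

0.0062 M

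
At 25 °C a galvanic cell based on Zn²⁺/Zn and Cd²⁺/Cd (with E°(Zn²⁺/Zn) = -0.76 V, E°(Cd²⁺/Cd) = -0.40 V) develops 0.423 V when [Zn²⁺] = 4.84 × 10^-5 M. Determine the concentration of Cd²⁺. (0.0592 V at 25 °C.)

0.0065 M

From the Nernst equation, log Q = n(E° − E)/0.0592 = 2(0.36 − 0.423)/0.0592 = -2.128, so Q = 0.00744.
With Q = [Zn²⁺]/[Cd²⁺] and the known concentrations, [Cd²⁺] in the denominator gives [Cd²⁺] = 0.0065 M.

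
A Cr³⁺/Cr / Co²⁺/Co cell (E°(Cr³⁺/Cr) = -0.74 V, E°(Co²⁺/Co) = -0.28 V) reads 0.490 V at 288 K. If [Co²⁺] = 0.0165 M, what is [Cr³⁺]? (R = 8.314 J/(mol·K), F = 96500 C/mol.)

From the Nernst equation, ln Q = nF(E° − E)/RT = 6×96500×(0.46 − 0.490)/(8.314×288) = -7.254, so Q = 7.07 × 10^-4.
With Q = [Cr³⁺]^2/[Co²⁺]^3 and the known concentrations, [Cr³⁺]^2 in the numerator gives [Cr³⁺] = 5.6 × 10^-5 M.

5.6 × 10^-5 M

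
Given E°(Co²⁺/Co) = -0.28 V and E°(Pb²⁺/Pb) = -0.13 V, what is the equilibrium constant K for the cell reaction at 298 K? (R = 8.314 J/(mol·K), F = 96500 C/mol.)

1.2 × 10^5

E°_cell = -0.13 − (-0.28) = 0.15 V, with n = 2 electrons transferred.
At equilibrium E = 0, so the Nernst equation gives ln K = nFE°/RT = (2)(96500)(0.15)/((8.314)(298)) = 11.68.
K = e^11.68 = 1.2 × 10^5.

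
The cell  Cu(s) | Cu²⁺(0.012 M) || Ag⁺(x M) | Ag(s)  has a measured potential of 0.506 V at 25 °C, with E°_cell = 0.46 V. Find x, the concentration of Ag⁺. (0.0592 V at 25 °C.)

0.66 M

From the Nernst equation, log Q = n(E° − E)/0.0592 = 2(0.46 − 0.506)/0.0592 = -1.554, so Q = 0.0279.
With Q = [Cu²⁺]/[Ag⁺]^2 and the known concentrations, [Ag⁺]^2 in the denominator gives [Ag⁺] = 0.66 M.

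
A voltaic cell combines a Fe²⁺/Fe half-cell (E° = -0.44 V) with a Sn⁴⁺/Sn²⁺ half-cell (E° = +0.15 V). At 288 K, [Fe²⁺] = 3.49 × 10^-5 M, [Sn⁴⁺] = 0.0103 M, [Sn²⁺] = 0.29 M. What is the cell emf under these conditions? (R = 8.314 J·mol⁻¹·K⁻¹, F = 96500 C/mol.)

0.676 V

The Sn⁴⁺/Sn²⁺ couple has the higher reduction potential and acts as the cathode, so E°_cell = +0.15 − (-0.44) = 0.59 V.
Balancing electrons gives n = 2; the reaction quotient is Q = [Fe²⁺]·[Sn²⁺]/[Sn⁴⁺] = 9.83 × 10^-4.
E = E° − (RT/nF) ln Q = 0.59 − (8.314×288)/(2×96500) × (-6.925) = 0.590 + 0.086 = 0.676 V.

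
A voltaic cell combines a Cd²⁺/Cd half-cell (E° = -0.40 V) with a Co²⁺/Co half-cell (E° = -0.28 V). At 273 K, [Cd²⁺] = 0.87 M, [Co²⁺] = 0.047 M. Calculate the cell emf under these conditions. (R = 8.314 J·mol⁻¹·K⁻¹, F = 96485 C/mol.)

The Co²⁺/Co couple has the higher reduction potential and acts as the cathode, so E°_cell = -0.28 − (-0.40) = 0.12 V.
Balancing electrons gives n = 2; the reaction quotient is Q = [Cd²⁺]/[Co²⁺] = 18.5.
E = E° − (RT/nF) ln Q = 0.12 − (8.314×273)/(2×96485) × (2.918) = 0.120 − 0.034 = 0.086 V.

0.086 V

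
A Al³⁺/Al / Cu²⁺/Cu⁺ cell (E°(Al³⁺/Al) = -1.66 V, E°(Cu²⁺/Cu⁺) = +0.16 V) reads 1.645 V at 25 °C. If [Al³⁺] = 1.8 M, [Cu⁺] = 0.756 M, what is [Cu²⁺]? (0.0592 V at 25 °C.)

From the Nernst equation, log Q = n(E° − E)/0.0592 = 3(1.82 − 1.645)/0.0592 = 8.868, so Q = 7.38 × 10^8.
With Q = [Al³⁺]·[Cu⁺]^3/[Cu²⁺]^3 and the known concentrations, [Cu²⁺]^3 in the denominator gives [Cu²⁺] = 0.001 M.

0.001 M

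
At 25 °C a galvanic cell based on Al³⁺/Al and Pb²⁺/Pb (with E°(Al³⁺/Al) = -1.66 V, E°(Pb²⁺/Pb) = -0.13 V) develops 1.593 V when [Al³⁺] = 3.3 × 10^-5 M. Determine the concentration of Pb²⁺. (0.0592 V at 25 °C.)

0.14 M

From the Nernst equation, log Q = n(E° − E)/0.0592 = 6(1.53 − 1.593)/0.0592 = -6.385, so Q = 4.12 × 10^-7.
With Q = [Al³⁺]^2/[Pb²⁺]^3 and the known concentrations, [Pb²⁺]^3 in the denominator gives [Pb²⁺] = 0.14 M.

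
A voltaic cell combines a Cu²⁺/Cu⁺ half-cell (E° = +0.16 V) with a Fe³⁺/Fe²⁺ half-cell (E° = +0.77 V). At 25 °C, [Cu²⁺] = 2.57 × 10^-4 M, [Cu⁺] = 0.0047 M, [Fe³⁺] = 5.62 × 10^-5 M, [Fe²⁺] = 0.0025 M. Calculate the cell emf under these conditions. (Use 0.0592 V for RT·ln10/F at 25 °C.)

The Fe³⁺/Fe²⁺ couple has the higher reduction potential and acts as the cathode, so E°_cell = +0.77 − (+0.16) = 0.61 V.
Balancing electrons gives n = 1; the reaction quotient is Q = [Cu²⁺]·[Fe²⁺]/([Cu⁺]·[Fe³⁺]) = 2.43.
At 25 °C, E = E° − (0.0592/n) log Q = 0.61 − (0.0592/1)(0.386) = 0.610 − 0.023 = 0.587 V.

0.587 V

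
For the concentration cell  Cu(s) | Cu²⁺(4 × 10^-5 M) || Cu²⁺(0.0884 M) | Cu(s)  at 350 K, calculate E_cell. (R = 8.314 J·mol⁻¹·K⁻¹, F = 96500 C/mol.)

Both half-cells are Cu²⁺/Cu, so E°_cell = 0. The concentrated side is the cathode; the cell reaction moves Cu²⁺ from high to low concentration with n = 2.
Q = [Cu²⁺]_dilute/[Cu²⁺]_conc = 4 × 10^-5/0.0884 = 4.52 × 10^-4.
E = 0 − (RT/nF) ln Q = −((8.314×350)/(2×96500))(-7.701) = 0.1161 V.

0.12 V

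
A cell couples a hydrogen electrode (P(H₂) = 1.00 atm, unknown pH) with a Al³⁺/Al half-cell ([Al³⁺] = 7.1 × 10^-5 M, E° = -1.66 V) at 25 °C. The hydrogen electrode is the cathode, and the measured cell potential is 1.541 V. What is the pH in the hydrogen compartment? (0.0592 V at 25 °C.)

pH = 3.39

E°_cell = 1.66 V and n = 6.
log Q = n(E° − E)/0.0592 = 6×(1.66 − 1.541)/0.0592 = 12.061.
With Q = [Al³⁺]^2·P(H₂)^3 / [H⁺]^6, solving for [H⁺] gives log[H⁺] = -3.393, so pH = 3.39.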